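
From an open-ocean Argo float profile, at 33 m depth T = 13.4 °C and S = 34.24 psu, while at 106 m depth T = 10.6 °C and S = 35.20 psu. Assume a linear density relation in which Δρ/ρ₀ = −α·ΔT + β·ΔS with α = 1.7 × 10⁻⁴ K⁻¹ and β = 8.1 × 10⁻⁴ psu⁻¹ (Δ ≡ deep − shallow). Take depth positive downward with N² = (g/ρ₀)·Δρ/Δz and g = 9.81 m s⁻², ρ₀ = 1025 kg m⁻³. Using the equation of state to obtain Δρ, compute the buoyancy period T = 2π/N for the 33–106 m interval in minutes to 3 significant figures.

8.07 min

ΔT = -2.8 K, ΔS = +0.96 psu (deep − shallow).
Δρ/ρ₀ = −αΔT + βΔS = 4.76 × 10⁻⁴ + 7.776 × 10⁻⁴ = 1.2536 × 10⁻³, so Δρ ≈ 1.285 kg m⁻³.
N² = (g/ρ₀)·Δρ/Δz = g·(Δρ/ρ₀)/Δz = 9.81 × 1.2536 × 10⁻³ / 73 = 1.6846 × 10⁻⁴ s⁻².
N = √(1.6846 × 10⁻⁴) = 0.012979 rad s⁻¹ → T = 2π/N = 484.10 s = 8.0683 min ≈ 8.07 min.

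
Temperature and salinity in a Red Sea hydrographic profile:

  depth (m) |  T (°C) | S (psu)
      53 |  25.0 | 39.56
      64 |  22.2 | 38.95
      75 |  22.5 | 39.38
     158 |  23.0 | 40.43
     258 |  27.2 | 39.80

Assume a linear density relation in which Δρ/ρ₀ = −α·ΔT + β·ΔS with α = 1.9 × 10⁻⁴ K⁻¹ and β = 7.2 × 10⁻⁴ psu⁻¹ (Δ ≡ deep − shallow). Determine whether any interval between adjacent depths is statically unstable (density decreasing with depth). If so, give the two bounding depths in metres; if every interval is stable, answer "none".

158–258 m

Evaluate Δρ/ρ₀ = −αΔT + βΔS across each adjacent pair:
  53–64 m: −αΔT+βΔS = −(1.9 × 10⁻⁴)(-2.8)+(7.2 × 10⁻⁴)(-0.61) = 9.3 × 10⁻⁵ → stable
  64–75 m: −αΔT+βΔS = −(1.9 × 10⁻⁴)(+0.3)+(7.2 × 10⁻⁴)(+0.43) = 2.5 × 10⁻⁴ → stable
  75–158 m: −αΔT+βΔS = −(1.9 × 10⁻⁴)(+0.5)+(7.2 × 10⁻⁴)(+1.05) = 6.6 × 10⁻⁴ → stable
  158–258 m: −αΔT+βΔS = −(1.9 × 10⁻⁴)(+4.2)+(7.2 × 10⁻⁴)(-0.63) = -1.3 × 10⁻³ → UNSTABLE
The 158–258 m interval has Δρ < 0: lighter water underlies denser water.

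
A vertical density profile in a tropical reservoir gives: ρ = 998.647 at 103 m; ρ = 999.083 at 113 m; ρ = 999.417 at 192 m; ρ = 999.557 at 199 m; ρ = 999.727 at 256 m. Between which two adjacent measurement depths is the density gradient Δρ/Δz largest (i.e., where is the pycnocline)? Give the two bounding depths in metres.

103–113 m

Compute the density gradient over each adjacent pair:
  103–113 m: Δρ/Δz = 0.436/10 = 0.044 kg m⁻⁴
  113–192 m: Δρ/Δz = 0.334/79 = 4.2 × 10⁻³ kg m⁻⁴
  192–199 m: Δρ/Δz = 0.140/7 = 0.020 kg m⁻⁴
  199–256 m: Δρ/Δz = 0.170/57 = 3.0 × 10⁻³ kg m⁻⁴
The largest gradient is in the 103–113 m interval — the pycnocline.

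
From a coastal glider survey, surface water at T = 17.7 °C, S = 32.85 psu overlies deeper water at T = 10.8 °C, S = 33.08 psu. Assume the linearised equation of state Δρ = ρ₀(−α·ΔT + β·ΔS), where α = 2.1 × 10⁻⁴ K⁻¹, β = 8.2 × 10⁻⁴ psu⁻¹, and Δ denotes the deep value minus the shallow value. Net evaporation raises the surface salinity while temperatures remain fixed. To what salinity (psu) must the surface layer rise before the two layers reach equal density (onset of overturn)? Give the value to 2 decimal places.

Neutral buoyancy requires −α(T_deep − T_surf) + β(S_deep − S_surf′) = 0.
S_surf′ = S_deep − (α/β)·ΔT = 33.08 − (2.1 × 10⁻⁴/8.2 × 10⁻⁴)·(-6.9) = 34.8471 psu.
Increase required: 34.8471 − 32.85 = 1.9971 psu.

34.85 psu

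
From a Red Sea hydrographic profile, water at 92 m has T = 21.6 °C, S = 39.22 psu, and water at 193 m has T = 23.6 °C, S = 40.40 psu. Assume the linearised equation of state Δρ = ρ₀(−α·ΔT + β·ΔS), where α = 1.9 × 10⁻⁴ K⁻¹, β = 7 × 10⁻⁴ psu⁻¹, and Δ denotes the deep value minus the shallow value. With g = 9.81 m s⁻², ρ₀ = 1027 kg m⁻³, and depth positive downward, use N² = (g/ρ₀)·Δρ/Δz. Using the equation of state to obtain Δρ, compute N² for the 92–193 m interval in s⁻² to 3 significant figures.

4.33 × 10⁻⁵ s⁻²

ΔT = +2.0 K, ΔS = +1.18 psu (deep − shallow).
Δρ/ρ₀ = −αΔT + βΔS = -3.80 × 10⁻⁴ + 8.26 × 10⁻⁴ = 4.46 × 10⁻⁴, so Δρ ≈ 0.4580 kg m⁻³.
N² = (g/ρ₀)·Δρ/Δz = g·(Δρ/ρ₀)/Δz = 9.81 × 4.46 × 10⁻⁴ / 101 = 4.3319 × 10⁻⁵ s⁻² ≈ 4.33 × 10⁻⁵ s⁻².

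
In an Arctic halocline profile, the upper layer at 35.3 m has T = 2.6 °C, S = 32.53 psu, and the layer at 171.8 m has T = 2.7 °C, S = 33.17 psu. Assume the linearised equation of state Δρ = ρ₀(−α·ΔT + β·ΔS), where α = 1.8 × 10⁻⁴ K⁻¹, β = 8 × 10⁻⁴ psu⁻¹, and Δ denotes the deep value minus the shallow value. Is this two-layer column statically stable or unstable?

stable

ΔT = 2.7 − 2.6 = +0.1 K and ΔS = 33.17 − 32.53 = +0.64 psu (deep − shallow).
−αΔT = -1.80 × 10⁻⁵; βΔS = 5.12 × 10⁻⁴; sum Δρ/ρ₀ = 4.94 × 10⁻⁴.
Δρ/ρ₀ > 0, so Δρ > 0: deeper water is denser → statically stable.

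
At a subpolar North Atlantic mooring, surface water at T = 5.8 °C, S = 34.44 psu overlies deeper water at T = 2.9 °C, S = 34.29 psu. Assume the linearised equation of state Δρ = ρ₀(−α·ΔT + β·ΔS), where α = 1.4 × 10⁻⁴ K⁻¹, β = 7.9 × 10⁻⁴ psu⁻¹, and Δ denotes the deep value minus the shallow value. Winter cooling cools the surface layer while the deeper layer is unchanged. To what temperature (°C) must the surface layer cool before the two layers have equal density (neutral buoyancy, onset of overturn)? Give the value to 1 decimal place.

3.7 °C

Neutral buoyancy requires Δρ = 0, i.e. −α(T_deep − T_surf′) + β(S_deep − S_surf) = 0.
T_surf′ = T_deep − (β/α)·ΔS = 2.9 − (7.9 × 10⁻⁴/1.4 × 10⁻⁴)·(-0.15) = 3.746 °C.
Cooling required: 5.8 − (3.746) = 2.054 °C.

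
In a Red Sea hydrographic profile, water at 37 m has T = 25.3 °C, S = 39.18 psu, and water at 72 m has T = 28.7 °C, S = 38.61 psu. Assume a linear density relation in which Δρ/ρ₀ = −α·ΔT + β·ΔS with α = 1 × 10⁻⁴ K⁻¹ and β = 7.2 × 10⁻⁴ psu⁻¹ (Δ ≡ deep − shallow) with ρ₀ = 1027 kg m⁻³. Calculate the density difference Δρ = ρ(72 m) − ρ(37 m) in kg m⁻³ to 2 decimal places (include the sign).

ΔT = +3.4 K, ΔS = -0.57 psu (deep − shallow).
Δρ/ρ₀ = −(1 × 10⁻⁴)(+3.4) + (7.2 × 10⁻⁴)(-0.57) = -7.504 × 10⁻⁴.
Δρ = 1027 × (-7.504 × 10⁻⁴) = -0.77 kg m⁻³.
Negative Δρ: lighter below, statically unstable.

-0.77 kg m⁻³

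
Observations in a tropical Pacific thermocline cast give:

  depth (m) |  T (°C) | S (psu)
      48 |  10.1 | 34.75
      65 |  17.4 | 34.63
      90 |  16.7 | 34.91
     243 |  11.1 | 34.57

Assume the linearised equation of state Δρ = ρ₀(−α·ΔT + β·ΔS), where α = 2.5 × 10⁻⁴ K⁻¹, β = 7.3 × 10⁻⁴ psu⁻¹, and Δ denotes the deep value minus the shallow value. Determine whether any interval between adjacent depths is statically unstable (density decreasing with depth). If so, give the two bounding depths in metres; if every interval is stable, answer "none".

Evaluate Δρ/ρ₀ = −αΔT + βΔS across each adjacent pair:
  48–65 m: −αΔT+βΔS = −(2.5 × 10⁻⁴)(+7.3)+(7.3 × 10⁻⁴)(-0.12) = -1.9 × 10⁻³ → UNSTABLE
  65–90 m: −αΔT+βΔS = −(2.5 × 10⁻⁴)(-0.7)+(7.3 × 10⁻⁴)(+0.28) = 3.8 × 10⁻⁴ → stable
  90–243 m: −αΔT+βΔS = −(2.5 × 10⁻⁴)(-5.6)+(7.3 × 10⁻⁴)(-0.34) = 1.2 × 10⁻³ → stable
The 48–65 m interval has Δρ < 0: lighter water underlies denser water.

48–65 m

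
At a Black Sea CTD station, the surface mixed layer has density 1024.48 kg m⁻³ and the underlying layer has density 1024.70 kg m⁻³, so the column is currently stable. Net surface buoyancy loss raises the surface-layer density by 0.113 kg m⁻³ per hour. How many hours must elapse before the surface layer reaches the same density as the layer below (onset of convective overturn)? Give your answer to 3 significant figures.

Density deficit of the surface layer: 1024.70 − 1024.48 = 0.22 kg m⁻³.
Required change = 0.22 / 0.113 = 1.95 hours.

1.95 hours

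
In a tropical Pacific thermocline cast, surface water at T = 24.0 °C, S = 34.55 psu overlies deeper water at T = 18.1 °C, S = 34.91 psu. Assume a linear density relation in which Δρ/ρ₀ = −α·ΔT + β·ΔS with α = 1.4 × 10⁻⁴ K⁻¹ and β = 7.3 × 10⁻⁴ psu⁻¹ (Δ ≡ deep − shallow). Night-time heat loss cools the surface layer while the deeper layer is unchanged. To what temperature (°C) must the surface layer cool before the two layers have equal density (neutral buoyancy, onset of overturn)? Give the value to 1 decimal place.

16.2 °C

Neutral buoyancy requires Δρ = 0, i.e. −α(T_deep − T_surf′) + β(S_deep − S_surf) = 0.
T_surf′ = T_deep − (β/α)·ΔS = 18.1 − (7.3 × 10⁻⁴/1.4 × 10⁻⁴)·(+0.36) = 16.223 °C.
Cooling required: 24.0 − (16.223) = 7.777 °C.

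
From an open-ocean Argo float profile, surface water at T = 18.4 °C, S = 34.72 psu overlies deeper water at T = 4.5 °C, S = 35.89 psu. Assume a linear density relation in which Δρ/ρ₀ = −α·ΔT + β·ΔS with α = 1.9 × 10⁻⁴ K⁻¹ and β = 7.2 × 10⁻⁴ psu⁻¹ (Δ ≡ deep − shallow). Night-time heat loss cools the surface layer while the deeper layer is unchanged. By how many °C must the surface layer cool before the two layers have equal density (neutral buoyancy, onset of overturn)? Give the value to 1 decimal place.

18.3 °C

Neutral buoyancy requires Δρ = 0, i.e. −α(T_deep − T_surf′) + β(S_deep − S_surf) = 0.
T_surf′ = T_deep − (β/α)·ΔS = 4.5 − (7.2 × 10⁻⁴/1.9 × 10⁻⁴)·(+1.17) = 0.066 °C.
Cooling required: 18.4 − (0.066) = 18.334 °C.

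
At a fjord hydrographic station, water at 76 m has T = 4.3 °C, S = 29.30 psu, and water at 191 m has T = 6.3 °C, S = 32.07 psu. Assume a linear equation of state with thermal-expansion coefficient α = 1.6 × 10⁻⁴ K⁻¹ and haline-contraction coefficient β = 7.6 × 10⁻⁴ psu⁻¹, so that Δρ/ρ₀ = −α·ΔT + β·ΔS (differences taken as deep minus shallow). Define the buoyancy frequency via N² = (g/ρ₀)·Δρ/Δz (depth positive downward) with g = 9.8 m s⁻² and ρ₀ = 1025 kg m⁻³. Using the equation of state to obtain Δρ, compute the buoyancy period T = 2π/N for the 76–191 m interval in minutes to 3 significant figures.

8.49 min

ΔT = +2.0 K, ΔS = +2.77 psu (deep − shallow).
Δρ/ρ₀ = −αΔT + βΔS = -3.20 × 10⁻⁴ + 2.1052 × 10⁻³ = 1.7852 × 10⁻³, so Δρ ≈ 1.830 kg m⁻³.
N² = (g/ρ₀)·Δρ/Δz = g·(Δρ/ρ₀)/Δz = 9.8 × 1.7852 × 10⁻³ / 115 = 1.5213 × 10⁻⁴ s⁻².
N = √(1.5213 × 10⁻⁴) = 0.012334 rad s⁻¹ → T = 2π/N = 509.42 s = 8.4903 min ≈ 8.49 min.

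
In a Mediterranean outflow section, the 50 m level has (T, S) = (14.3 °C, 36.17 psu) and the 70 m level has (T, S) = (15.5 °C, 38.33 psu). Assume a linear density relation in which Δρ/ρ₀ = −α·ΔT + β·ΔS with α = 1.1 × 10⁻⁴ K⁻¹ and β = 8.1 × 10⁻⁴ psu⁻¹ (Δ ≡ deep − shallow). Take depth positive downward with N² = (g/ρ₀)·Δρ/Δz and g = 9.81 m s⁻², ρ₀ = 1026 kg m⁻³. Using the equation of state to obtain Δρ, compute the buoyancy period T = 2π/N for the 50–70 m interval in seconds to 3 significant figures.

223 s

ΔT = +1.2 K, ΔS = +2.16 psu (deep − shallow).
Δρ/ρ₀ = −αΔT + βΔS = -1.32 × 10⁻⁴ + 1.7496 × 10⁻³ = 1.6176 × 10⁻³, so Δρ ≈ 1.660 kg m⁻³.
N² = (g/ρ₀)·Δρ/Δz = g·(Δρ/ρ₀)/Δz = 9.81 × 1.6176 × 10⁻³ / 20 = 7.9343 × 10⁻⁴ s⁻².
N = √(7.9343 × 10⁻⁴) = 0.028168 rad s⁻¹ → T = 2π/N = 223.06 s ≈ 223 s.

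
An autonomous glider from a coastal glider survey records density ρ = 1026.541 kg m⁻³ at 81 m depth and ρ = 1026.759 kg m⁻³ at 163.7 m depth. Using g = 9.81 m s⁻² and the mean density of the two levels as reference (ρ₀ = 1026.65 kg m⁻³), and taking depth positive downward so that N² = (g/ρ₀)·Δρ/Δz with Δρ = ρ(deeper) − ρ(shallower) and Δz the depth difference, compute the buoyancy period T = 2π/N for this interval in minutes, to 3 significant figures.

Δρ = 1026.759 − 1026.541 = 0.218 kg m⁻³ over Δz = 163.7 − 81 = 82.7 m.
N² = (9.81/1026.65) × (0.218/82.7) = 2.5188 × 10⁻⁵ s⁻².
N = √(2.5188 × 10⁻⁵) = 5.0188 × 10⁻³ rad s⁻¹, so T = 2π/N = 1.2519 × 10³ s = 20.865 min ≈ 20.9 min.

20.9 min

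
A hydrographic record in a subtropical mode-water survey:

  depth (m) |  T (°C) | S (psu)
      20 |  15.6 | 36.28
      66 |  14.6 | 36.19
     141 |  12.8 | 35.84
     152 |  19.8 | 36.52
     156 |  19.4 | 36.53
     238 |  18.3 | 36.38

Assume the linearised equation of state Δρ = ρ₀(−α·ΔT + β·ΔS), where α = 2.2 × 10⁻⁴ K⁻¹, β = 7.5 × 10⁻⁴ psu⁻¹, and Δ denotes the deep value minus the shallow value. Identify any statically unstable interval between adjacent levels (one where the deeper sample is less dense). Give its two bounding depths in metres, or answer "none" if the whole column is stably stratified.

141–152 m

Evaluate Δρ/ρ₀ = −αΔT + βΔS across each adjacent pair:
  20–66 m: −αΔT+βΔS = −(2.2 × 10⁻⁴)(-1.0)+(7.5 × 10⁻⁴)(-0.09) = 1.5 × 10⁻⁴ → stable
  66–141 m: −αΔT+βΔS = −(2.2 × 10⁻⁴)(-1.8)+(7.5 × 10⁻⁴)(-0.35) = 1.3 × 10⁻⁴ → stable
  141–152 m: −αΔT+βΔS = −(2.2 × 10⁻⁴)(+7.0)+(7.5 × 10⁻⁴)(+0.68) = -1.0 × 10⁻³ → UNSTABLE
  152–156 m: −αΔT+βΔS = −(2.2 × 10⁻⁴)(-0.4)+(7.5 × 10⁻⁴)(+0.01) = 9.6 × 10⁻⁵ → stable
  156–238 m: −αΔT+βΔS = −(2.2 × 10⁻⁴)(-1.1)+(7.5 × 10⁻⁴)(-0.15) = 1.3 × 10⁻⁴ → stable
The 141–152 m interval has Δρ < 0: lighter water underlies denser water.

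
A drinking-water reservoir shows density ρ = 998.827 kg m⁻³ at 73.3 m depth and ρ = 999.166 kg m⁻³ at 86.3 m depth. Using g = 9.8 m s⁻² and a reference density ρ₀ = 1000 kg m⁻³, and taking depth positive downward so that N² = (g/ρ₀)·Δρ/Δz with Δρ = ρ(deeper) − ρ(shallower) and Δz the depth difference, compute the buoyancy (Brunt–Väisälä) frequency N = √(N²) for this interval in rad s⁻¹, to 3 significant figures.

0.0160 rad s⁻¹

Δρ = 999.166 − 998.827 = 0.339 kg m⁻³ over Δz = 86.3 − 73.3 = 13 m.
N² = (9.8/1000) × (0.339/13) = 2.5555 × 10⁻⁴ s⁻².
N = √(2.5555 × 10⁻⁴) = 0.015986 rad s⁻¹ ≈ 0.0160 rad s⁻¹.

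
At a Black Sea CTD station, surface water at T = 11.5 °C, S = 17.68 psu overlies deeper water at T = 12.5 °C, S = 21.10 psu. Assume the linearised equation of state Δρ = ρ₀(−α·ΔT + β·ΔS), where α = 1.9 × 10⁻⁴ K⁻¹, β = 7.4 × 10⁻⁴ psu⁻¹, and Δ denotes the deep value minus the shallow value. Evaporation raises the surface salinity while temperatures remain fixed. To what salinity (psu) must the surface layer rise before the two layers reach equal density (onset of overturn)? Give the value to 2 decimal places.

20.84 psu

Neutral buoyancy requires −α(T_deep − T_surf) + β(S_deep − S_surf′) = 0.
S_surf′ = S_deep − (α/β)·ΔT = 21.10 − (1.9 × 10⁻⁴/7.4 × 10⁻⁴)·(+1.0) = 20.8432 psu.
Increase required: 20.8432 − 17.68 = 3.1632 psu.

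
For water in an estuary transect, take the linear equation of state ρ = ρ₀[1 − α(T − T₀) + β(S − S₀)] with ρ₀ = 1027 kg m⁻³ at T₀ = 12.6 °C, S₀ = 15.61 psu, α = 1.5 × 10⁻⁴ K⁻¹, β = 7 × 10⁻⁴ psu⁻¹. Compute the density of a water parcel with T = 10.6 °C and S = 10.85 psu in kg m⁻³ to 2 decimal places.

1023.89 kg m⁻³

T − T₀ = -2.0 K, S − S₀ = -4.76 psu.
Bracket = 1 − α·(-2.0) + β·(-4.76) = 1 + (-3.032 × 10⁻³) = 0.9969680.
ρ = 1027 × 0.9969680 = 1023.89 kg m⁻³.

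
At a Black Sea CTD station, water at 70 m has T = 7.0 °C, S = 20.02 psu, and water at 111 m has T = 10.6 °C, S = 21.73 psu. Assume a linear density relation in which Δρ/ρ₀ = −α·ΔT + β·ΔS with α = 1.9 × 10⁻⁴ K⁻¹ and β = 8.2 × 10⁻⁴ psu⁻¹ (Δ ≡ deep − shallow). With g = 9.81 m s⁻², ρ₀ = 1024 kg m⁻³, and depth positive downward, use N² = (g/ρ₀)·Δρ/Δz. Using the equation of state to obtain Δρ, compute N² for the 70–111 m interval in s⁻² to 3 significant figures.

1.72 × 10⁻⁴ s⁻²

ΔT = +3.6 K, ΔS = +1.71 psu (deep − shallow).
Δρ/ρ₀ = −αΔT + βΔS = -6.84 × 10⁻⁴ + 1.4022 × 10⁻³ = 7.182 × 10⁻⁴, so Δρ ≈ 0.7354 kg m⁻³.
N² = (g/ρ₀)·Δρ/Δz = g·(Δρ/ρ₀)/Δz = 9.81 × 7.182 × 10⁻⁴ / 41 = 1.7184 × 10⁻⁴ s⁻² ≈ 1.72 × 10⁻⁴ s⁻².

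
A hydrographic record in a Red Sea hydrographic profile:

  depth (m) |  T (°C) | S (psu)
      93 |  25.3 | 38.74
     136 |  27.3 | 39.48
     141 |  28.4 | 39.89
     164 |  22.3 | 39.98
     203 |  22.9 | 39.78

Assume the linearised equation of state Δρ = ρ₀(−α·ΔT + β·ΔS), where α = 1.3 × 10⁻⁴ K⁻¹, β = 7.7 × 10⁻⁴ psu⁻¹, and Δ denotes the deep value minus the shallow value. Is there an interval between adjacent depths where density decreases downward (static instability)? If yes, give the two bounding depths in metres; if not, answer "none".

Evaluate Δρ/ρ₀ = −αΔT + βΔS across each adjacent pair:
  93–136 m: −αΔT+βΔS = −(1.3 × 10⁻⁴)(+2.0)+(7.7 × 10⁻⁴)(+0.74) = 3.1 × 10⁻⁴ → stable
  136–141 m: −αΔT+βΔS = −(1.3 × 10⁻⁴)(+1.1)+(7.7 × 10⁻⁴)(+0.41) = 1.7 × 10⁻⁴ → stable
  141–164 m: −αΔT+βΔS = −(1.3 × 10⁻⁴)(-6.1)+(7.7 × 10⁻⁴)(+0.09) = 8.6 × 10⁻⁴ → stable
  164–203 m: −αΔT+βΔS = −(1.3 × 10⁻⁴)(+0.6)+(7.7 × 10⁻⁴)(-0.20) = -2.3 × 10⁻⁴ → UNSTABLE
The 164–203 m interval has Δρ < 0: lighter water underlies denser water.

164–203 m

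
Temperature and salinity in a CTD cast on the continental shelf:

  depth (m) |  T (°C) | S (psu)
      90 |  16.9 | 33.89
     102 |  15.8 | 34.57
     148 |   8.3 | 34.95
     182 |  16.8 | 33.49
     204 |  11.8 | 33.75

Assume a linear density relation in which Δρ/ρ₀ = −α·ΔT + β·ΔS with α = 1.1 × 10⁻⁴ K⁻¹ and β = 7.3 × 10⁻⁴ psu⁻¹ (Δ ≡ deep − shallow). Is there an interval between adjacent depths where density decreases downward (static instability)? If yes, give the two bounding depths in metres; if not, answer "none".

Evaluate Δρ/ρ₀ = −αΔT + βΔS across each adjacent pair:
  90–102 m: −αΔT+βΔS = −(1.1 × 10⁻⁴)(-1.1)+(7.3 × 10⁻⁴)(+0.68) = 6.2 × 10⁻⁴ → stable
  102–148 m: −αΔT+βΔS = −(1.1 × 10⁻⁴)(-7.5)+(7.3 × 10⁻⁴)(+0.38) = 1.1 × 10⁻³ → stable
  148–182 m: −αΔT+βΔS = −(1.1 × 10⁻⁴)(+8.5)+(7.3 × 10⁻⁴)(-1.46) = -2.0 × 10⁻³ → UNSTABLE
  182–204 m: −αΔT+βΔS = −(1.1 × 10⁻⁴)(-5.0)+(7.3 × 10⁻⁴)(+0.26) = 7.4 × 10⁻⁴ → stable
The 148–182 m interval has Δρ < 0: lighter water underlies denser water.

148–182 m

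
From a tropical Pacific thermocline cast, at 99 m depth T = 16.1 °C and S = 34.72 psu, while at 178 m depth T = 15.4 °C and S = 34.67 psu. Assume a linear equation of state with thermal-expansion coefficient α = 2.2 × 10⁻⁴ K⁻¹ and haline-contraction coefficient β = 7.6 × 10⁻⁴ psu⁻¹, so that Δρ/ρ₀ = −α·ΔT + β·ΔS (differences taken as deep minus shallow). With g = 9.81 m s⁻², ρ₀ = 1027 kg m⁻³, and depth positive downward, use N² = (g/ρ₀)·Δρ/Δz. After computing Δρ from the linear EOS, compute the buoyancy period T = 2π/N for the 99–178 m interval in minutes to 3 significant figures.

27.6 min

ΔT = -0.7 K, ΔS = -0.05 psu (deep − shallow).
Δρ/ρ₀ = −αΔT + βΔS = 1.54 × 10⁻⁴ − 3.80 × 10⁻⁵ = 1.16 × 10⁻⁴, so Δρ ≈ 0.1191 kg m⁻³.
N² = (g/ρ₀)·Δρ/Δz = g·(Δρ/ρ₀)/Δz = 9.81 × 1.16 × 10⁻⁴ / 79 = 1.4405 × 10⁻⁵ s⁻².
N = √(1.4405 × 10⁻⁵) = 3.7954 × 10⁻³ rad s⁻¹ → T = 2π/N = 1.6555 × 10³ s = 27.592 min ≈ 27.6 min.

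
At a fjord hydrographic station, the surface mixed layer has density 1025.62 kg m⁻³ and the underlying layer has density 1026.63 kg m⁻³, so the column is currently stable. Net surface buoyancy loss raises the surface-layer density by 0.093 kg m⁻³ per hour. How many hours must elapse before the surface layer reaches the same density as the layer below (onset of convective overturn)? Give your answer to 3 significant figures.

10.9 hours

Density deficit of the surface layer: 1026.63 − 1025.62 = 1.01 kg m⁻³.
Required change = 1.01 / 0.093 = 10.9 hours.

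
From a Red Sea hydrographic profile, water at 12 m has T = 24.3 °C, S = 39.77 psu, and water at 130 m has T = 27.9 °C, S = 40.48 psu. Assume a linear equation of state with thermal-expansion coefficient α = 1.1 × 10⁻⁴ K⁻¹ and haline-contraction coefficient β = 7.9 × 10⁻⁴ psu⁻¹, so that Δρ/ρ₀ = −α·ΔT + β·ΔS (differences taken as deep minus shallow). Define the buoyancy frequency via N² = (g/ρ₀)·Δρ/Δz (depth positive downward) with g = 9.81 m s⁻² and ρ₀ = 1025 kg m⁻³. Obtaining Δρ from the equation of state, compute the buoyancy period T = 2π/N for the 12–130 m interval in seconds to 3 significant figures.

1.70 × 10³ s

ΔT = +3.6 K, ΔS = +0.71 psu (deep − shallow).
Δρ/ρ₀ = −αΔT + βΔS = -3.96 × 10⁻⁴ + 5.609 × 10⁻⁴ = 1.649 × 10⁻⁴, so Δρ ≈ 0.1690 kg m⁻³.
N² = (g/ρ₀)·Δρ/Δz = g·(Δρ/ρ₀)/Δz = 9.81 × 1.649 × 10⁻⁴ / 118 = 1.3709 × 10⁻⁵ s⁻².
N = √(1.3709 × 10⁻⁵) = 3.7026 × 10⁻³ rad s⁻¹ → T = 2π/N = 1.6970 × 10³ s ≈ 1.70 × 10³ s.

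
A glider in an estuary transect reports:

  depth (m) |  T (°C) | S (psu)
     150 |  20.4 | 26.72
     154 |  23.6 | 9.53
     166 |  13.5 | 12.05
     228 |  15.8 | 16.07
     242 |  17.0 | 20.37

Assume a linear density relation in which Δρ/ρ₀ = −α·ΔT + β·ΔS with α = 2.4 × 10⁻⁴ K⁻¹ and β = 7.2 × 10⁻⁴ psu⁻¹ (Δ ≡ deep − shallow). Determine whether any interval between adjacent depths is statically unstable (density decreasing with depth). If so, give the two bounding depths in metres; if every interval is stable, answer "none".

Evaluate Δρ/ρ₀ = −αΔT + βΔS across each adjacent pair:
  150–154 m: −αΔT+βΔS = −(2.4 × 10⁻⁴)(+3.2)+(7.2 × 10⁻⁴)(-17.19) = -0.013 → UNSTABLE
  154–166 m: −αΔT+βΔS = −(2.4 × 10⁻⁴)(-10.1)+(7.2 × 10⁻⁴)(+2.52) = 4.2 × 10⁻³ → stable
  166–228 m: −αΔT+βΔS = −(2.4 × 10⁻⁴)(+2.3)+(7.2 × 10⁻⁴)(+4.02) = 2.3 × 10⁻³ → stable
  228–242 m: −αΔT+βΔS = −(2.4 × 10⁻⁴)(+1.2)+(7.2 × 10⁻⁴)(+4.30) = 2.8 × 10⁻³ → stable
The 150–154 m interval has Δρ < 0: lighter water underlies denser water.

150–154 m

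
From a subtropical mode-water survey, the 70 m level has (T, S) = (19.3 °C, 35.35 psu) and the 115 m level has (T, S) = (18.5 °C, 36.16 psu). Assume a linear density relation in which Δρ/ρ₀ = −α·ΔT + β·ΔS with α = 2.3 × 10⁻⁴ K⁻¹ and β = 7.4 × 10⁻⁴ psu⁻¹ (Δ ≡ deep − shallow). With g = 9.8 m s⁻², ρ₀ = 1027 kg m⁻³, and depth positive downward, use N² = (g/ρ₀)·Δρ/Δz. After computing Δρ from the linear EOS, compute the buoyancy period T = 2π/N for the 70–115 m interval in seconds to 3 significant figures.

ΔT = -0.8 K, ΔS = +0.81 psu (deep − shallow).
Δρ/ρ₀ = −αΔT + βΔS = 1.84 × 10⁻⁴ + 5.994 × 10⁻⁴ = 7.834 × 10⁻⁴, so Δρ ≈ 0.8046 kg m⁻³.
N² = (g/ρ₀)·Δρ/Δz = g·(Δρ/ρ₀)/Δz = 9.8 × 7.834 × 10⁻⁴ / 45 = 1.7061 × 10⁻⁴ s⁻².
N = √(1.7061 × 10⁻⁴) = 0.013062 rad s⁻¹ → T = 2π/N = 481.03 s ≈ 481 s.

481 s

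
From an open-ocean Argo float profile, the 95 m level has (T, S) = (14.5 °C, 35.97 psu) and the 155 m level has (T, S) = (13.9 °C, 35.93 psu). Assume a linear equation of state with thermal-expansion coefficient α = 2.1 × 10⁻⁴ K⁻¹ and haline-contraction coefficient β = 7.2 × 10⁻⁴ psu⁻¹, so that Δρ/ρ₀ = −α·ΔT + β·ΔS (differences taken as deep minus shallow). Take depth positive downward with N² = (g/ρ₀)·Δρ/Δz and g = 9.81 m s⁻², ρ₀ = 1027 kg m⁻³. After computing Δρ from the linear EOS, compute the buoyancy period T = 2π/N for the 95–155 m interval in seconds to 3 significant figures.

ΔT = -0.6 K, ΔS = -0.04 psu (deep − shallow).
Δρ/ρ₀ = −αΔT + βΔS = 1.26 × 10⁻⁴ − 2.88 × 10⁻⁵ = 9.72 × 10⁻⁵, so Δρ ≈ 0.09982 kg m⁻³.
N² = (g/ρ₀)·Δρ/Δz = g·(Δρ/ρ₀)/Δz = 9.81 × 9.72 × 10⁻⁵ / 60 = 1.5892 × 10⁻⁵ s⁻².
N = √(1.5892 × 10⁻⁵) = 3.9865 × 10⁻³ rad s⁻¹ → T = 2π/N = 1.5761 × 10³ s ≈ 1.58 × 10³ s.

1.58 × 10³ s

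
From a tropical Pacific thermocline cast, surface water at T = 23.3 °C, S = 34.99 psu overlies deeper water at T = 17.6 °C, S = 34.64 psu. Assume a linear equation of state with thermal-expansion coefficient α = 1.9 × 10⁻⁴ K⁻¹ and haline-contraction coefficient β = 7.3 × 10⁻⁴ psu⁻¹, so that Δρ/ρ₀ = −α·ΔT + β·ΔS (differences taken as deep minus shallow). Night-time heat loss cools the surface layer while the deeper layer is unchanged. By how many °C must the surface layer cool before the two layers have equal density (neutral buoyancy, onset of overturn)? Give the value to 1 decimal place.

Neutral buoyancy requires Δρ = 0, i.e. −α(T_deep − T_surf′) + β(S_deep − S_surf) = 0.
T_surf′ = T_deep − (β/α)·ΔS = 17.6 − (7.3 × 10⁻⁴/1.9 × 10⁻⁴)·(-0.35) = 18.945 °C.
Cooling required: 23.3 − (18.945) = 4.355 °C.

4.4 °C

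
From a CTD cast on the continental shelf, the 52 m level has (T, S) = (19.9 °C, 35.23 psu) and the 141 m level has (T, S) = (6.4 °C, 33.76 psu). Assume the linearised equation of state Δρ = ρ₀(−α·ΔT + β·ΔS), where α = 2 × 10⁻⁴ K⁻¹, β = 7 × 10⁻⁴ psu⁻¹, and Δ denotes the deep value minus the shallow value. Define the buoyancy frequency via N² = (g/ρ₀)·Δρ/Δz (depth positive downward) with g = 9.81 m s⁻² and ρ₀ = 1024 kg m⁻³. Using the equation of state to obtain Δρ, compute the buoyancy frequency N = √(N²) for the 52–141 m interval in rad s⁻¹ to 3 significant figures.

0.0136 rad s⁻¹

ΔT = -13.5 K, ΔS = -1.47 psu (deep − shallow).
Δρ/ρ₀ = −αΔT + βΔS = 2.70 × 10⁻³ − 1.029 × 10⁻³ = 1.671 × 10⁻³, so Δρ ≈ 1.711 kg m⁻³.
N² = (g/ρ₀)·Δρ/Δz = g·(Δρ/ρ₀)/Δz = 9.81 × 1.671 × 10⁻³ / 89 = 1.8419 × 10⁻⁴ s⁻².
N = √(1.8419 × 10⁻⁴) = 0.013572 rad s⁻¹ ≈ 0.0136 rad s⁻¹.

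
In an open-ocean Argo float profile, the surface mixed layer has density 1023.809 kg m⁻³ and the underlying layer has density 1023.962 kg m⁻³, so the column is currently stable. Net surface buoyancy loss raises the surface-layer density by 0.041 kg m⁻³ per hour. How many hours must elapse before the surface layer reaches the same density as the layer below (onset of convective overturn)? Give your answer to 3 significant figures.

3.73 hours

Density deficit of the surface layer: 1023.962 − 1023.809 = 0.153 kg m⁻³.
Required change = 0.153 / 0.041 = 3.73 hours.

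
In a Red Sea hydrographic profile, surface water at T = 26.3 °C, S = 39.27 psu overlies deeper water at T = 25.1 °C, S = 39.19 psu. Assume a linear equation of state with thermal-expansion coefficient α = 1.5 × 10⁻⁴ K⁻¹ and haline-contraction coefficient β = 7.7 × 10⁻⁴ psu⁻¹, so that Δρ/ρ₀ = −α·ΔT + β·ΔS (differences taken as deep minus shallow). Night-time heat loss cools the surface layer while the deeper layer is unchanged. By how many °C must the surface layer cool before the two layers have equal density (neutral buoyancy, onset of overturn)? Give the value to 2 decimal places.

0.79 °C

Neutral buoyancy requires Δρ = 0, i.e. −α(T_deep − T_surf′) + β(S_deep − S_surf) = 0.
T_surf′ = T_deep − (β/α)·ΔS = 25.1 − (7.7 × 10⁻⁴/1.5 × 10⁻⁴)·(-0.08) = 25.5107 °C.
Cooling required: 26.3 − (25.5107) = 0.7893 °C.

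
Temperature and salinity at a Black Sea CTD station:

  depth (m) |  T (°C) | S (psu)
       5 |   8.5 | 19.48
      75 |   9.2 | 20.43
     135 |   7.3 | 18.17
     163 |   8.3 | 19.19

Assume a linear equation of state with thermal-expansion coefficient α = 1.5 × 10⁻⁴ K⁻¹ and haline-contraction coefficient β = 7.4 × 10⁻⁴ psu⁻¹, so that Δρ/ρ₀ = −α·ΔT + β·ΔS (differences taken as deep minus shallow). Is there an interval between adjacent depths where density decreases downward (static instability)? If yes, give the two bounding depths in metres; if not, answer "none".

Evaluate Δρ/ρ₀ = −αΔT + βΔS across each adjacent pair:
  5–75 m: −αΔT+βΔS = −(1.5 × 10⁻⁴)(+0.7)+(7.4 × 10⁻⁴)(+0.95) = 6.0 × 10⁻⁴ → stable
  75–135 m: −αΔT+βΔS = −(1.5 × 10⁻⁴)(-1.9)+(7.4 × 10⁻⁴)(-2.26) = -1.4 × 10⁻³ → UNSTABLE
  135–163 m: −αΔT+βΔS = −(1.5 × 10⁻⁴)(+1.0)+(7.4 × 10⁻⁴)(+1.02) = 6.0 × 10⁻⁴ → stable
The 75–135 m interval has Δρ < 0: lighter water underlies denser water.

75–135 m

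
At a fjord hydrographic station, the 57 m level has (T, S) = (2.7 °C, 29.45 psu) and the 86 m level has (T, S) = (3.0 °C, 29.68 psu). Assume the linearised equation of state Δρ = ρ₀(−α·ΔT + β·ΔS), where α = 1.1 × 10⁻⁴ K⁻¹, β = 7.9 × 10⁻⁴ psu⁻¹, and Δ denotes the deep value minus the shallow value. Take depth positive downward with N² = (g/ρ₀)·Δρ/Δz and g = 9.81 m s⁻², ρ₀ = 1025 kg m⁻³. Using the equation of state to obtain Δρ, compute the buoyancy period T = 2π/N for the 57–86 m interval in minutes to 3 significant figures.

ΔT = +0.3 K, ΔS = +0.23 psu (deep − shallow).
Δρ/ρ₀ = −αΔT + βΔS = -3.30 × 10⁻⁵ + 1.817 × 10⁻⁴ = 1.487 × 10⁻⁴, so Δρ ≈ 0.1524 kg m⁻³.
N² = (g/ρ₀)·Δρ/Δz = g·(Δρ/ρ₀)/Δz = 9.81 × 1.487 × 10⁻⁴ / 29 = 5.0302 × 10⁻⁵ s⁻².
N = √(5.0302 × 10⁻⁵) = 7.0924 × 10⁻³ rad s⁻¹ → T = 2π/N = 885.90 s = 14.765 min ≈ 14.8 min.

14.8 min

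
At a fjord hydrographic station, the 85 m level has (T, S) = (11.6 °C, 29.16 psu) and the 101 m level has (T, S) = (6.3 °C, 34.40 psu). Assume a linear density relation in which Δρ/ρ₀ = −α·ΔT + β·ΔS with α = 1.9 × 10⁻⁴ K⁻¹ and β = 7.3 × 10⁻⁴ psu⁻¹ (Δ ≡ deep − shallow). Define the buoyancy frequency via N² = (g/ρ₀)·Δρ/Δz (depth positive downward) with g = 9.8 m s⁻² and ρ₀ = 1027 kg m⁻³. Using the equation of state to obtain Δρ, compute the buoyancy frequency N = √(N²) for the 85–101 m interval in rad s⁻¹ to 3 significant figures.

ΔT = -5.3 K, ΔS = +5.24 psu (deep − shallow).
Δρ/ρ₀ = −αΔT + βΔS = 1.007 × 10⁻³ + 3.8252 × 10⁻³ = 4.8322 × 10⁻³, so Δρ ≈ 4.963 kg m⁻³.
N² = (g/ρ₀)·Δρ/Δz = g·(Δρ/ρ₀)/Δz = 9.8 × 4.8322 × 10⁻³ / 16 = 2.9597 × 10⁻³ s⁻².
N = √(2.9597 × 10⁻³) = 0.054403 rad s⁻¹ ≈ 0.0544 rad s⁻¹.

0.0544 rad s⁻¹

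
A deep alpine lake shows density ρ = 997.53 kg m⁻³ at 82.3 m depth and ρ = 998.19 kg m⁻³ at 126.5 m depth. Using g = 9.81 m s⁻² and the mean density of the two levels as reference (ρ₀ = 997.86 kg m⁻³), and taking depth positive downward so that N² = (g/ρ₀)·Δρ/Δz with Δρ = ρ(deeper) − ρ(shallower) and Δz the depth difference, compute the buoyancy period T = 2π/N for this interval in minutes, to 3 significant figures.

Δρ = 998.19 − 997.53 = 0.66 kg m⁻³ over Δz = 126.5 − 82.3 = 44.2 m.
N² = (9.81/997.86) × (0.66/44.2) = 1.4680 × 10⁻⁴ s⁻².
N = √(1.4680 × 10⁻⁴) = 0.012116 rad s⁻¹, so T = 2π/N = 518.59 s = 8.6432 min ≈ 8.64 min.

8.64 min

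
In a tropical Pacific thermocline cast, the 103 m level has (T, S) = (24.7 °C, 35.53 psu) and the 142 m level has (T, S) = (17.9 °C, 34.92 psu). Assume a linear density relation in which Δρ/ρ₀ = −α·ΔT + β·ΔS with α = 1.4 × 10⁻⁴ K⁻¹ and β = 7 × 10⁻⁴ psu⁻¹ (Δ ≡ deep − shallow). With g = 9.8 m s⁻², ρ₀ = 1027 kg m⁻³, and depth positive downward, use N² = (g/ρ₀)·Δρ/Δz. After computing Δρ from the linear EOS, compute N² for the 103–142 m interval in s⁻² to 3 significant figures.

1.32 × 10⁻⁴ s⁻²

ΔT = -6.8 K, ΔS = -0.61 psu (deep − shallow).
Δρ/ρ₀ = −αΔT + βΔS = 9.52 × 10⁻⁴ − 4.27 × 10⁻⁴ = 5.25 × 10⁻⁴, so Δρ ≈ 0.5392 kg m⁻³.
N² = (g/ρ₀)·Δρ/Δz = g·(Δρ/ρ₀)/Δz = 9.8 × 5.25 × 10⁻⁴ / 39 = 1.3192 × 10⁻⁴ s⁻² ≈ 1.32 × 10⁻⁴ s⁻².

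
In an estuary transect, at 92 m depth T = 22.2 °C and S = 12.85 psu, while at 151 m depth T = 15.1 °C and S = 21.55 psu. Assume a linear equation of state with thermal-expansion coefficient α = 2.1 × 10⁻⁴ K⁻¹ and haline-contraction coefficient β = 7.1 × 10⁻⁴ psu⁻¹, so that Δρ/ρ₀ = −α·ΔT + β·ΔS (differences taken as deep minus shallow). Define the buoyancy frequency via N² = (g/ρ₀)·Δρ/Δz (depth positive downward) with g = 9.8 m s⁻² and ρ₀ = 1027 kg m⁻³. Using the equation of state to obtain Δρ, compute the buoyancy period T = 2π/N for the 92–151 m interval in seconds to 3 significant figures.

176 s

ΔT = -7.1 K, ΔS = +8.70 psu (deep − shallow).
Δρ/ρ₀ = −αΔT + βΔS = 1.491 × 10⁻³ + 6.177 × 10⁻³ = 7.668 × 10⁻³, so Δρ ≈ 7.875 kg m⁻³.
N² = (g/ρ₀)·Δρ/Δz = g·(Δρ/ρ₀)/Δz = 9.8 × 7.668 × 10⁻³ / 59 = 1.2737 × 10⁻³ s⁻².
N = √(1.2737 × 10⁻³) = 0.035689 rad s⁻¹ → T = 2π/N = 176.05 s ≈ 176 s.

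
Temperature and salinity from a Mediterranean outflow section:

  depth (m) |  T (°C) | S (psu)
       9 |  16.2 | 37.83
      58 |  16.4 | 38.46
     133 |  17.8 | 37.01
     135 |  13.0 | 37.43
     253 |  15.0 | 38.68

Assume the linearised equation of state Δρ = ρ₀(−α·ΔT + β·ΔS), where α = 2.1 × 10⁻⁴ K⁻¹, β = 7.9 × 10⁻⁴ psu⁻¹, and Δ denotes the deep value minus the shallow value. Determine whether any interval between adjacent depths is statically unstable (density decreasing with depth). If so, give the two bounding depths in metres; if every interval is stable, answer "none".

Evaluate Δρ/ρ₀ = −αΔT + βΔS across each adjacent pair:
  9–58 m: −αΔT+βΔS = −(2.1 × 10⁻⁴)(+0.2)+(7.9 × 10⁻⁴)(+0.63) = 4.6 × 10⁻⁴ → stable
  58–133 m: −αΔT+βΔS = −(2.1 × 10⁻⁴)(+1.4)+(7.9 × 10⁻⁴)(-1.45) = -1.4 × 10⁻³ → UNSTABLE
  133–135 m: −αΔT+βΔS = −(2.1 × 10⁻⁴)(-4.8)+(7.9 × 10⁻⁴)(+0.42) = 1.3 × 10⁻³ → stable
  135–253 m: −αΔT+βΔS = −(2.1 × 10⁻⁴)(+2.0)+(7.9 × 10⁻⁴)(+1.25) = 5.7 × 10⁻⁴ → stable
The 58–133 m interval has Δρ < 0: lighter water underlies denser water.

58–133 m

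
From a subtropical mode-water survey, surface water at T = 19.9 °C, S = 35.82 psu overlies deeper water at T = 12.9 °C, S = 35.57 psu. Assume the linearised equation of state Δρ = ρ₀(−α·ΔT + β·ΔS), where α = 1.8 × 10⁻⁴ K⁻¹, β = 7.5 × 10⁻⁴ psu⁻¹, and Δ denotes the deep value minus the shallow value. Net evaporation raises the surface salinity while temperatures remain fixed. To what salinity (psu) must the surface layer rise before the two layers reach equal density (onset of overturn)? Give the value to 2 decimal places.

Neutral buoyancy requires −α(T_deep − T_surf) + β(S_deep − S_surf′) = 0.
S_surf′ = S_deep − (α/β)·ΔT = 35.57 − (1.8 × 10⁻⁴/7.5 × 10⁻⁴)·(-7.0) = 37.2500 psu.
Increase required: 37.2500 − 35.82 = 1.4300 psu.

37.25 psu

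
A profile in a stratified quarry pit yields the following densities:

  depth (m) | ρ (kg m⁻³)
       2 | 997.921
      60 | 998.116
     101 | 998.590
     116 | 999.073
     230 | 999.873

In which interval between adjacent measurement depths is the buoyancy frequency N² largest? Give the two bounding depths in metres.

Compute the density gradient over each adjacent pair:
  2–60 m: Δρ/Δz = 0.195/58 = 3.4 × 10⁻³ kg m⁻⁴
  60–101 m: Δρ/Δz = 0.474/41 = 0.012 kg m⁻⁴
  101–116 m: Δρ/Δz = 0.483/15 = 0.032 kg m⁻⁴
  116–230 m: Δρ/Δz = 0.800/114 = 7.0 × 10⁻³ kg m⁻⁴
The largest gradient is in the 101–116 m interval — the pycnocline.

101–116 m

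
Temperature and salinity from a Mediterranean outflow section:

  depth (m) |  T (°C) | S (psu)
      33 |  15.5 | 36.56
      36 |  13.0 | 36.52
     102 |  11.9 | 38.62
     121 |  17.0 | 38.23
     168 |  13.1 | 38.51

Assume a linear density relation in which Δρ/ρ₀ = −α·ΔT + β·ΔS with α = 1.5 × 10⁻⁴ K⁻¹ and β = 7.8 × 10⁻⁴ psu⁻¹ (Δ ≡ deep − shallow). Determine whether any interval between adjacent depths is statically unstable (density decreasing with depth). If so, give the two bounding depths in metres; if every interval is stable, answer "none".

102–121 m

Evaluate Δρ/ρ₀ = −αΔT + βΔS across each adjacent pair:
  33–36 m: −αΔT+βΔS = −(1.5 × 10⁻⁴)(-2.5)+(7.8 × 10⁻⁴)(-0.04) = 3.4 × 10⁻⁴ → stable
  36–102 m: −αΔT+βΔS = −(1.5 × 10⁻⁴)(-1.1)+(7.8 × 10⁻⁴)(+2.10) = 1.8 × 10⁻³ → stable
  102–121 m: −αΔT+βΔS = −(1.5 × 10⁻⁴)(+5.1)+(7.8 × 10⁻⁴)(-0.39) = -1.1 × 10⁻³ → UNSTABLE
  121–168 m: −αΔT+βΔS = −(1.5 × 10⁻⁴)(-3.9)+(7.8 × 10⁻⁴)(+0.28) = 8.0 × 10⁻⁴ → stable
The 102–121 m interval has Δρ < 0: lighter water underlies denser water.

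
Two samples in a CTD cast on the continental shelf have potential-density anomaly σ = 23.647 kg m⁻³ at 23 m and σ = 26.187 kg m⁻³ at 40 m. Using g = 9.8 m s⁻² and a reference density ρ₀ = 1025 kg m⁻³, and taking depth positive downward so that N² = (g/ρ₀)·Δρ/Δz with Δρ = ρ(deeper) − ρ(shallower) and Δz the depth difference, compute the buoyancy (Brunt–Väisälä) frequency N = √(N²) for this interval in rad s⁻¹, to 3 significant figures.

Δρ = 1026.187 − 1023.647 = 2.540 kg m⁻³ over Δz = 40 − 23 = 17 m.
N² = (9.8/1025) × (2.540/17) = 1.4285 × 10⁻³ s⁻².
N = √(1.4285 × 10⁻³) = 0.037796 rad s⁻¹ ≈ 0.0378 rad s⁻¹.

0.0378 rad s⁻¹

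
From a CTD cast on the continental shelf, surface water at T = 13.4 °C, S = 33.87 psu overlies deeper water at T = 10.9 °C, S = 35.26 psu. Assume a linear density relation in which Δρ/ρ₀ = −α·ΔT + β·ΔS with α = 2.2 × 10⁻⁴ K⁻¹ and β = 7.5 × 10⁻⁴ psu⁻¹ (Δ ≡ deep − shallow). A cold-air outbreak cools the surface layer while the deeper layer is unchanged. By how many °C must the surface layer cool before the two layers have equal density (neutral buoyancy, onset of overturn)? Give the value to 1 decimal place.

Neutral buoyancy requires Δρ = 0, i.e. −α(T_deep − T_surf′) + β(S_deep − S_surf) = 0.
T_surf′ = T_deep − (β/α)·ΔS = 10.9 − (7.5 × 10⁻⁴/2.2 × 10⁻⁴)·(+1.39) = 6.161 °C.
Cooling required: 13.4 − (6.161) = 7.239 °C.

7.2 °C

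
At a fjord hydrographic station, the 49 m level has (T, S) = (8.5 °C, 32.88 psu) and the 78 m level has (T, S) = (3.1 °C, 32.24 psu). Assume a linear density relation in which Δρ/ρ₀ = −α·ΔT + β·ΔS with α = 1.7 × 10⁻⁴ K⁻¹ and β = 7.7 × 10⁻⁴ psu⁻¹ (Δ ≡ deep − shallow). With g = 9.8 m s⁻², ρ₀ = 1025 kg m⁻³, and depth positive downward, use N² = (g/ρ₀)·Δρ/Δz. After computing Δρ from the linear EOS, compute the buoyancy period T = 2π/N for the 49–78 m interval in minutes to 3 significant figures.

ΔT = -5.4 K, ΔS = -0.64 psu (deep − shallow).
Δρ/ρ₀ = −αΔT + βΔS = 9.18 × 10⁻⁴ − 4.928 × 10⁻⁴ = 4.252 × 10⁻⁴, so Δρ ≈ 0.4358 kg m⁻³.
N² = (g/ρ₀)·Δρ/Δz = g·(Δρ/ρ₀)/Δz = 9.8 × 4.252 × 10⁻⁴ / 29 = 1.4369 × 10⁻⁴ s⁻².
N = √(1.4369 × 10⁻⁴) = 0.011987 rad s⁻¹ → T = 2π/N = 524.17 s = 8.7362 min ≈ 8.74 min.

8.74 min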